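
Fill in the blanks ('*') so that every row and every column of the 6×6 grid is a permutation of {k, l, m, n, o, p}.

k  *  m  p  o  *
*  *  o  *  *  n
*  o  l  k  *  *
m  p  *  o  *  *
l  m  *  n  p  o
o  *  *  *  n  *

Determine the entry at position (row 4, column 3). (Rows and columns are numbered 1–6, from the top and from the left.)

n

(r1,c6): row 1 has {k,m,o,p}; column 6 has {n,o}, so it must be l.
(r2,c1): row 2 has {n,o}; column 1 has {k,l,m,o}, so it must be p.
(r3,c1): row 3 has {k,l,o}; column 1 has {k,l,m,o,p}, so it must be n.
(r3,c5): row 3 has {k,l,n,o}; column 5 has {n,o,p}, so it must be m.
(r3,c6): row 3 has {k,l,m,n,o}; column 6 has {l,n,o}, so it must be p.
(r4,c6): row 4 has {m,o,p}; column 6 has {l,n,o,p}, so it must be k.
(r5,c3): row 5 has {l,m,n,o,p}; column 3 has {l,m,o}, so it must be k.
(r6,c3): row 6 has {n,o}; column 3 has {k,l,m,o}, so it must be p.
(r6,c6): row 6 has {n,o,p}; column 6 has {k,l,n,o,p}, so it must be m.
(r1,c2): row 1 has {k,l,m,o,p}; column 2 has {m,o,p}, so it must be n.
(r4,c3): row 4 has {k,m,o,p}; column 3 has {k,l,m,o,p}, so it must be n.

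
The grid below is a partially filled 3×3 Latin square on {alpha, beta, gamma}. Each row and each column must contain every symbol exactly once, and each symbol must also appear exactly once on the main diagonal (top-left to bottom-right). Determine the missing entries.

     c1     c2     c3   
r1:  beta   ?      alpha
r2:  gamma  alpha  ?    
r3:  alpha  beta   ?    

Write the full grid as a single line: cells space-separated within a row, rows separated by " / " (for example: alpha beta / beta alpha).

beta gamma alpha / gamma alpha beta / alpha beta gamma

At row 1, column 2: row 1 has {alpha,beta}; column 2 has {alpha,beta}; that leaves gamma.
At row 2, column 3: row 2 has {alpha,gamma}; column 3 has {alpha}; that leaves beta.
At row 3, column 3: row 3 has {alpha,beta}; column 3 has {alpha,beta}; the diagonal has {alpha,beta}; that leaves gamma.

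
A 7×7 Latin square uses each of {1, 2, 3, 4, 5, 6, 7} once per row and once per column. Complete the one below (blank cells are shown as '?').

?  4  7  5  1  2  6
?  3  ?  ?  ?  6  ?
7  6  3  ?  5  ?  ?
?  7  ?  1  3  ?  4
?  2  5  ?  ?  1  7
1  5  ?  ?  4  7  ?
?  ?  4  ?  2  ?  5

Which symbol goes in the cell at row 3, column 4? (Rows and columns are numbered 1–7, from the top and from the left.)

2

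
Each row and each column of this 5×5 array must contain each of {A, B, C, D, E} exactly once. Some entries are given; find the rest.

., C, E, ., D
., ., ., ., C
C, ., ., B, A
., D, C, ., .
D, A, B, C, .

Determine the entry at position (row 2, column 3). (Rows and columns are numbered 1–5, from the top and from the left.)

Cell (r1,c4): row 1 has {C,D,E}; column 4 has {B,C} → A.
Cell (r3,c2): row 3 has {A,B,C}; column 2 has {A,C,D} → E.
Cell (r3,c3): row 3 has {A,B,C,E}; column 3 has {B,C,E} → D.
Cell (r4,c4): row 4 has {C,D}; column 4 has {A,B,C} → E.
Cell (r4,c5): row 4 has {C,D,E}; column 5 has {A,C,D} → B.
Cell (r5,c5): row 5 has {A,B,C,D}; column 5 has {A,B,C,D} → E.
Cell (r1,c1): row 1 has {A,C,D,E}; column 1 has {C,D} → B.
Cell (r2,c2): row 2 has {C}; column 2 has {A,C,D,E} → B.
Cell (r2,c3): row 2 has {B,C}; column 3 has {B,C,D,E} → A.

A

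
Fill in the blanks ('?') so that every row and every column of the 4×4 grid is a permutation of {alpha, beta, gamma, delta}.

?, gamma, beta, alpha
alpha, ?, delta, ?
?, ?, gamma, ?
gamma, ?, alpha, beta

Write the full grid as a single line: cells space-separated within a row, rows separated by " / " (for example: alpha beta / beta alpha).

row 1 has {alpha,beta,gamma}; column 1 has {alpha,gamma} — only delta is left for (r1,c1).
row 2 has {alpha,delta}; column 2 has {gamma} — only beta is left for (r2,c2).
row 2 has {alpha,beta,delta}; column 4 has {alpha,beta} — only gamma is left for (r2,c4).
row 3 has {gamma}; column 1 has {alpha,gamma,delta} — only beta is left for (r3,c1).
row 3 has {beta,gamma}; column 4 has {alpha,beta,gamma} — only delta is left for (r3,c4).
row 4 has {alpha,beta,gamma}; column 2 has {beta,gamma} — only delta is left for (r4,c2).
row 3 has {beta,gamma,delta}; column 2 has {beta,gamma,delta} — only alpha is left for (r3,c2).

delta gamma beta alpha / alpha beta delta gamma / beta alpha gamma delta / gamma delta alpha beta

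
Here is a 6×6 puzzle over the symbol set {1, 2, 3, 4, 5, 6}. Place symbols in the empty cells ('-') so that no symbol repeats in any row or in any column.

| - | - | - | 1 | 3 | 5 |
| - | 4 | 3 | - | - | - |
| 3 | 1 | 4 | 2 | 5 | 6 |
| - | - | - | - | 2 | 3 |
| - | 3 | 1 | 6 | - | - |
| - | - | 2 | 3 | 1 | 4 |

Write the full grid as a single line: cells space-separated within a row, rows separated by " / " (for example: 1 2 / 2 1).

(r1,c3) = 6
(r2,c4) = 5
(r2,c5) = 6
(r4,c3) = 5
(r4,c4) = 4
(r5,c5) = 4
(r5,c6) = 2
(r1,c2) = 2
(r2,c6) = 1
(r4,c2) = 6
(r5,c1) = 5
(r6,c1) = 6
(r6,c2) = 5
(r1,c1) = 4
(r2,c1) = 2
(r4,c1) = 1

4 2 6 1 3 5 / 2 4 3 5 6 1 / 3 1 4 2 5 6 / 1 6 5 4 2 3 / 5 3 1 6 4 2 / 6 5 2 3 1 4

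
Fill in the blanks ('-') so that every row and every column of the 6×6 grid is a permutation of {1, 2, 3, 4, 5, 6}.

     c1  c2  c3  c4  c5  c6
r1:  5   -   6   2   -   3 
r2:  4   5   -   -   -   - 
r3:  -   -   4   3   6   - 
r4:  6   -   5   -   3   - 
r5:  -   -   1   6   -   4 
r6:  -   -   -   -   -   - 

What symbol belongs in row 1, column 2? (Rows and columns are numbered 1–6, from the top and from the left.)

4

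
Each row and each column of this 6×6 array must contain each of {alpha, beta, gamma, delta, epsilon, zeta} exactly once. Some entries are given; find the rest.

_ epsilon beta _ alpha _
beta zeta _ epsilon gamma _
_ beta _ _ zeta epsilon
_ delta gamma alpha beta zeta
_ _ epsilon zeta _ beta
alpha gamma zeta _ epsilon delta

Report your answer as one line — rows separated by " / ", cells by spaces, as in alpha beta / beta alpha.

zeta epsilon beta delta alpha gamma / beta zeta delta epsilon gamma alpha / delta beta alpha gamma zeta epsilon / epsilon delta gamma alpha beta zeta / gamma alpha epsilon zeta delta beta / alpha gamma zeta beta epsilon delta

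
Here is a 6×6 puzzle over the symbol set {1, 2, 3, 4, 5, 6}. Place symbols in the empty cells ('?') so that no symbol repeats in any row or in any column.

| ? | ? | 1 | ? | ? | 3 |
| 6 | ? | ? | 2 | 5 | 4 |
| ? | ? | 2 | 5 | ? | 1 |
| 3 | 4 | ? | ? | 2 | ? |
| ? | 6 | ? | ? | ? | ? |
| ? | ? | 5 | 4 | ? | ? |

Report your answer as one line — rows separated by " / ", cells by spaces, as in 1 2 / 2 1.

(r1,c4): row 1 has {1,3}; column 4 has {2,4,5}, so it must be 6.
(r1,c5): row 1 has {1,3,6}; column 5 has {2,5}, so it must be 4.
(r2,c3): row 2 has {2,4,5,6}; column 3 has {1,2,5}, so it must be 3.
(r3,c1): row 3 has {1,2,5}; column 1 has {3,6}, so it must be 4.
(r3,c2): row 3 has {1,2,4,5}; column 2 has {4,6}, so it must be 3.
(r3,c5): row 3 has {1,2,3,4,5}; column 5 has {2,4,5}, so it must be 6.
(r4,c3): row 4 has {2,3,4}; column 3 has {1,2,3,5}, so it must be 6.
(r4,c4): row 4 has {2,3,4,6}; column 4 has {2,4,5,6}, so it must be 1.
(r4,c6): row 4 has {1,2,3,4,6}; column 6 has {1,3,4}, so it must be 5.
(r5,c3): row 5 has {6}; column 3 has {1,2,3,5,6}, so it must be 4.
(r5,c4): row 5 has {4,6}; column 4 has {1,2,4,5,6}, so it must be 3.
(r5,c5): row 5 has {3,4,6}; column 5 has {2,4,5,6}, so it must be 1.
(r5,c6): row 5 has {1,3,4,6}; column 6 has {1,3,4,5}, so it must be 2.
(r6,c5): row 6 has {4,5}; column 5 has {1,2,4,5,6}, so it must be 3.
(r6,c6): row 6 has {3,4,5}; column 6 has {1,2,3,4,5}, so it must be 6.
(r2,c2): row 2 has {2,3,4,5,6}; column 2 has {3,4,6}, so it must be 1.
(r5,c1): row 5 has {1,2,3,4,6}; column 1 has {3,4,6}, so it must be 5.
(r6,c2): row 6 has {3,4,5,6}; column 2 has {1,3,4,6}, so it must be 2.
(r1,c1): row 1 has {1,3,4,6}; column 1 has {3,4,5,6}, so it must be 2.
(r1,c2): row 1 has {1,2,3,4,6}; column 2 has {1,2,3,4,6}, so it must be 5.
(r6,c1): row 6 has {2,3,4,5,6}; column 1 has {2,3,4,5,6}, so it must be 1.

2 5 1 6 4 3 / 6 1 3 2 5 4 / 4 3 2 5 6 1 / 3 4 6 1 2 5 / 5 6 4 3 1 2 / 1 2 5 4 3 6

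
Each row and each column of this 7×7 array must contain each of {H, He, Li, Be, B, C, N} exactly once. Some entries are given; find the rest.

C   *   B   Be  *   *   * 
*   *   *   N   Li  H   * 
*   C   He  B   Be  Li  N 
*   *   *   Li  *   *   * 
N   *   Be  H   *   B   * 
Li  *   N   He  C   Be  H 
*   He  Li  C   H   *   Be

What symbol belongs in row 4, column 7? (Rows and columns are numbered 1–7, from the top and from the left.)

He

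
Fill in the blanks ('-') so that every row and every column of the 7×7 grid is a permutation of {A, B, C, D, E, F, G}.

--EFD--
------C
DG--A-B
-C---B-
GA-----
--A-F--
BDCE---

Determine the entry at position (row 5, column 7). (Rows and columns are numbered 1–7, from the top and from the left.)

(r1,c2): row 1 has {D,E,F}; column 2 has {A,C,D,G}, so it must be B.
(r3,c3): row 3 has {A,B,D,G}; column 3 has {A,C,E}, so it must be F.
(r3,c4): row 3 has {A,B,D,F,G}; column 4 has {E,F}, so it must be C.
(r3,c6): row 3 has {A,B,C,D,F,G}; column 6 has {B}, so it must be E.
(r6,c2): row 6 has {A,F}; column 2 has {A,B,C,D,G}, so it must be E.
(r7,c5): row 7 has {B,C,D,E}; column 5 has {A,D,F}, so it must be G.
(r2,c2): row 2 has {C}; column 2 has {A,B,C,D,E,G}, so it must be F.
(r4,c5): row 4 has {B,C}; column 5 has {A,D,F,G}, so it must be E.
(r6,c1): row 6 has {A,E,F}; column 1 has {B,D,G}, so it must be C.
(r1,c1): row 1 has {B,D,E,F}; column 1 has {B,C,D,G}, so it must be A.
(r1,c7): row 1 has {A,B,D,E,F}; column 7 has {B,C}, so it must be G.
(r2,c1): row 2 has {C,F}; column 1 has {A,B,C,D,G}, so it must be E.
(r2,c5): row 2 has {C,E,F}; column 5 has {A,D,E,F,G}, so it must be B.
(r4,c1): row 4 has {B,C,E}; column 1 has {A,B,C,D,E,G}, so it must be F.
(r5,c5): row 5 has {A,G}; column 5 has {A,B,D,E,F,G}, so it must be C.
(r6,c7): row 6 has {A,C,E,F}; column 7 has {B,C,G}, so it must be D.
(r1,c6): row 1 has {A,B,D,E,F,G}; column 6 has {B,E}, so it must be C.
(r4,c7): row 4 has {B,C,E,F}; column 7 has {B,C,D,G}, so it must be A.
(r6,c6): row 6 has {A,C,D,E,F}; column 6 has {B,C,E}, so it must be G.
(r7,c7): row 7 has {B,C,D,E,G}; column 7 has {A,B,C,D,G}, so it must be F.
(r5,c7): row 5 has {A,C,G}; column 7 has {A,B,C,D,F,G}, so it must be E.

E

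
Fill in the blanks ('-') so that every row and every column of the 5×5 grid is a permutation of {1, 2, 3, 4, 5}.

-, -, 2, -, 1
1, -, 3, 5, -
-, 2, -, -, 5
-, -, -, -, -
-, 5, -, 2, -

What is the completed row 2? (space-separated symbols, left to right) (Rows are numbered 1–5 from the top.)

(r2,c2) = 4
(r2,c5) = 2

1 4 3 5 2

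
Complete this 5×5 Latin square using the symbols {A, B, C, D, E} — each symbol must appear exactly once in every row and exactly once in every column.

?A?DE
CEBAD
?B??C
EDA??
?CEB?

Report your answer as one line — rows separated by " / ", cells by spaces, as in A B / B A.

B A C D E / C E B A D / A B D E C / E D A C B / D C E B A

(r1,c1): row 1 has {A,D,E}; column 1 has {C,E}, so it must be B.
(r1,c3): row 1 has {A,B,D,E}; column 3 has {A,B,E}, so it must be C.
(r3,c3): row 3 has {B,C}; column 3 has {A,B,C,E}, so it must be D.
(r3,c4): row 3 has {B,C,D}; column 4 has {A,B,D}, so it must be E.
(r4,c4): row 4 has {A,D,E}; column 4 has {A,B,D,E}, so it must be C.
(r4,c5): row 4 has {A,C,D,E}; column 5 has {C,D,E}, so it must be B.
(r5,c5): row 5 has {B,C,E}; column 5 has {B,C,D,E}, so it must be A.
(r3,c1): row 3 has {B,C,D,E}; column 1 has {B,C,E}, so it must be A.
(r5,c1): row 5 has {A,B,C,E}; column 1 has {A,B,C,E}, so it must be D.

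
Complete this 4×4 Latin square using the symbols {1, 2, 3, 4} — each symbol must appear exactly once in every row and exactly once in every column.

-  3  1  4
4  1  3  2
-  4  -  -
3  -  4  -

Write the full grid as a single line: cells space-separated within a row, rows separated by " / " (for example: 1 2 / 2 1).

(r1,c1): row 1 has {1,3,4}; column 1 has {3,4}, so it must be 2.
(r3,c1): row 3 has {4}; column 1 has {2,3,4}, so it must be 1.
(r3,c3): row 3 has {1,4}; column 3 has {1,3,4}, so it must be 2.
(r3,c4): row 3 has {1,2,4}; column 4 has {2,4}, so it must be 3.
(r4,c2): row 4 has {3,4}; column 2 has {1,3,4}, so it must be 2.
(r4,c4): row 4 has {2,3,4}; column 4 has {2,3,4}, so it must be 1.

2 3 1 4 / 4 1 3 2 / 1 4 2 3 / 3 2 4 1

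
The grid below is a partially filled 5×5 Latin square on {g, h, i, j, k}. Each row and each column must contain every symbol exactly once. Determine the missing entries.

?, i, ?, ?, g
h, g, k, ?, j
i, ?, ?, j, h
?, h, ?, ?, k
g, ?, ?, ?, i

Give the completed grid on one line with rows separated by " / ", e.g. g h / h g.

k i j h g / h g k i j / i k g j h / j h i g k / g j h k i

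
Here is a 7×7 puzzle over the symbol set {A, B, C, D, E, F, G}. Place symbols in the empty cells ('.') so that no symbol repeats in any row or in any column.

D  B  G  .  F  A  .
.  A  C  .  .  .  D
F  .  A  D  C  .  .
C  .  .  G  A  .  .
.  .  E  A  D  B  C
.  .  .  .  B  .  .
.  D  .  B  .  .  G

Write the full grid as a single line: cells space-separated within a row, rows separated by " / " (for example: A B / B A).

D B G C F A E / B A C E G F D / F G A D C E B / C E B G A D F / G F E A D B C / E C D F B G A / A D F B E C G

(r1,c7) = E
(r3,c7) = B
(r4,c7) = F
(r5,c1) = G
(r5,c2) = F
(r6,c7) = A
(r7,c3) = F
(r7,c5) = E
(r7,c6) = C
(r1,c4) = C
(r2,c5) = G
(r4,c2) = E
(r4,c6) = D
(r6,c1) = E
(r6,c3) = D
(r6,c4) = F
(r6,c6) = G
(r7,c1) = A
(r2,c1) = B
(r2,c4) = E
(r2,c6) = F
(r3,c2) = G
(r3,c6) = E
(r4,c3) = B
(r6,c2) = C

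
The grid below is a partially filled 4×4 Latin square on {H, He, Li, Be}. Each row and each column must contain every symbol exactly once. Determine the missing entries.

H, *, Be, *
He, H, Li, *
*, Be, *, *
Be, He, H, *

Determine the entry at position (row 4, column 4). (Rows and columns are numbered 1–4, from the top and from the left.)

Li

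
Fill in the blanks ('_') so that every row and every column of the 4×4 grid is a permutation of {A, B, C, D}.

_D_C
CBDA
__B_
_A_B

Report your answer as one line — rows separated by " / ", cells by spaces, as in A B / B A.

(r1,c3) = A
(r3,c2) = C
(r3,c4) = D
(r4,c1) = D
(r4,c3) = C
(r1,c1) = B
(r3,c1) = A

B D A C / C B D A / A C B D / D A C B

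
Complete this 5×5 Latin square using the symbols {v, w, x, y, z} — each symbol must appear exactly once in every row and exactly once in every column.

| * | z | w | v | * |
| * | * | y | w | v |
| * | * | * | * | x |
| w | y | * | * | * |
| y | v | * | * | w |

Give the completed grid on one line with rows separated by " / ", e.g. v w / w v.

x z w v y / z x y w v / v w z y x / w y v x z / y v x z w

(r1,c1) = x
(r1,c5) = y
(r2,c1) = z
(r2,c2) = x
(r3,c1) = v
(r3,c2) = w
(r3,c3) = z
(r3,c4) = y
(r4,c5) = z
(r5,c3) = x
(r5,c4) = z
(r4,c3) = v
(r4,c4) = x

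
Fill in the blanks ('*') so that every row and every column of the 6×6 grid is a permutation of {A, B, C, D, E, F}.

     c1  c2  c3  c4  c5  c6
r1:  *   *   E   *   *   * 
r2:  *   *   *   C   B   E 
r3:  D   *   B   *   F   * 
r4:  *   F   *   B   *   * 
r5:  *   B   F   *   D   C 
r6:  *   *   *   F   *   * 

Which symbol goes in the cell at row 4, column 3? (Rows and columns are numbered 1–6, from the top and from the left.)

Cell (r3,c6): row 3 has {B,D,F}; column 6 has {C,E} → A.
Cell (r4,c6): row 4 has {B,F}; column 6 has {A,C,E} → D.
Cell (r6,c6): row 6 has {F}; column 6 has {A,C,D,E} → B.
Cell (r1,c6): row 1 has {E}; column 6 has {A,B,C,D,E} → F.
Cell (r3,c4): row 3 has {A,B,D,F}; column 4 has {B,C,F} → E.
Cell (r5,c4): row 5 has {B,C,D,F}; column 4 has {B,C,E,F} → A.
Cell (r1,c4): row 1 has {E,F}; column 4 has {A,B,C,E,F} → D.
Cell (r3,c2): row 3 has {A,B,D,E,F}; column 2 has {B,F} → C.
Cell (r5,c1): row 5 has {A,B,C,D,F}; column 1 has {D} → E.
Cell (r1,c2): row 1 has {D,E,F}; column 2 has {B,C,F} → A.
Cell (r1,c5): row 1 has {A,D,E,F}; column 5 has {B,D,F} → C.
Cell (r2,c2): row 2 has {B,C,E}; column 2 has {A,B,C,F} → D.
Cell (r2,c3): row 2 has {B,C,D,E}; column 3 has {B,E,F} → A.
Cell (r4,c3): row 4 has {B,D,F}; column 3 has {A,B,E,F} → C.

C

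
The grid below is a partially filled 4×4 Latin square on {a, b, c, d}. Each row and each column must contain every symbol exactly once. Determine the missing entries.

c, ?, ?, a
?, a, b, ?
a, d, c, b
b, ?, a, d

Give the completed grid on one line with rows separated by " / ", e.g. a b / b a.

c b d a / d a b c / a d c b / b c a d

At row 1, column 2: row 1 has {a,c}; column 2 has {a,d}; that leaves b.
At row 1, column 3: row 1 has {a,b,c}; column 3 has {a,b,c}; that leaves d.
At row 2, column 1: row 2 has {a,b}; column 1 has {a,b,c}; that leaves d.
At row 2, column 4: row 2 has {a,b,d}; column 4 has {a,b,d}; that leaves c.
At row 4, column 2: row 4 has {a,b,d}; column 2 has {a,b,d}; that leaves c.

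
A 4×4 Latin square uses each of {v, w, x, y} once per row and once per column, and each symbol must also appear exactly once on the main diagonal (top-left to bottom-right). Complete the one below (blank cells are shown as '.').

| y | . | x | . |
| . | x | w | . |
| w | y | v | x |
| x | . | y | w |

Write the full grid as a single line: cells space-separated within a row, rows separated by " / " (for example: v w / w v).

y w x v / v x w y / w y v x / x v y w

At row 1, column 4: row 1 has {x,y}; column 4 has {w,x}; that leaves v.
At row 2, column 1: row 2 has {w,x}; column 1 has {w,x,y}; that leaves v.
At row 2, column 4: row 2 has {v,w,x}; column 4 has {v,w,x}; that leaves y.
At row 4, column 2: row 4 has {w,x,y}; column 2 has {x,y}; that leaves v.
At row 1, column 2: row 1 has {v,x,y}; column 2 has {v,x,y}; that leaves w.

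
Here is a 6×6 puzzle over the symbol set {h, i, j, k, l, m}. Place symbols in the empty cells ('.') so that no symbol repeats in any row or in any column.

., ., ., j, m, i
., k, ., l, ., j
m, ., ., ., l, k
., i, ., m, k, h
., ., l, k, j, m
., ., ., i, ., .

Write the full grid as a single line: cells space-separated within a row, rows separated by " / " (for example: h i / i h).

At row 3, column 4: row 3 has {k,l,m}; column 4 has {i,j,k,l,m}; that leaves h.
At row 4, column 3: row 4 has {h,i,k,m}; column 3 has {l}; that leaves j.
At row 5, column 2: row 5 has {j,k,l,m}; column 2 has {i,k}; that leaves h.
At row 6, column 5: row 6 has {i}; column 5 has {j,k,l,m}; that leaves h.
At row 6, column 6: row 6 has {h,i}; column 6 has {h,i,j,k,m}; that leaves l.
At row 1, column 2: row 1 has {i,j,m}; column 2 has {h,i,k}; that leaves l.
At row 2, column 5: row 2 has {j,k,l}; column 5 has {h,j,k,l,m}; that leaves i.
At row 3, column 2: row 3 has {h,k,l,m}; column 2 has {h,i,k,l}; that leaves j.
At row 3, column 3: row 3 has {h,j,k,l,m}; column 3 has {j,l}; that leaves i.
At row 4, column 1: row 4 has {h,i,j,k,m}; column 1 has {m}; that leaves l.
At row 5, column 1: row 5 has {h,j,k,l,m}; column 1 has {l,m}; that leaves i.
At row 6, column 2: row 6 has {h,i,l}; column 2 has {h,i,j,k,l}; that leaves m.
At row 6, column 3: row 6 has {h,i,l,m}; column 3 has {i,j,l}; that leaves k.
At row 1, column 3: row 1 has {i,j,l,m}; column 3 has {i,j,k,l}; that leaves h.
At row 2, column 1: row 2 has {i,j,k,l}; column 1 has {i,l,m}; that leaves h.
At row 2, column 3: row 2 has {h,i,j,k,l}; column 3 has {h,i,j,k,l}; that leaves m.
At row 6, column 1: row 6 has {h,i,k,l,m}; column 1 has {h,i,l,m}; that leaves j.
At row 1, column 1: row 1 has {h,i,j,l,m}; column 1 has {h,i,j,l,m}; that leaves k.

k l h j m i / h k m l i j / m j i h l k / l i j m k h / i h l k j m / j m k i h l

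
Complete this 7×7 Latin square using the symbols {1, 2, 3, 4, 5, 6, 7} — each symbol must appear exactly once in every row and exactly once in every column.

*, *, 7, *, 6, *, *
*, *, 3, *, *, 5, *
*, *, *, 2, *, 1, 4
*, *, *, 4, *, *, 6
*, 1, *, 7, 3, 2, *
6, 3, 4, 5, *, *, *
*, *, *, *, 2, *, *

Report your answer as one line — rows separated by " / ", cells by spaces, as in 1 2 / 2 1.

row 5 has {1,2,3,7}; column 7 has {4,6} — only 5 is left for (r5,c7).
row 6 has {3,4,5,6}; column 6 has {1,2,5} — only 7 is left for (r6,c6).
row 4 has {4,6}; column 6 has {1,2,5,7} — only 3 is left for (r4,c6).
row 5 has {1,2,3,5,7}; column 1 has {6} — only 4 is left for (r5,c1).
row 5 has {1,2,3,4,5,7}; column 3 has {3,4,7} — only 6 is left for (r5,c3).
row 6 has {3,4,5,6,7}; column 5 has {2,3,6} — only 1 is left for (r6,c5).
row 6 has {1,3,4,5,6,7}; column 7 has {4,5,6} — only 2 is left for (r6,c7).
row 1 has {6,7}; column 6 has {1,2,3,5,7} — only 4 is left for (r1,c6).
row 3 has {1,2,4}; column 3 has {3,4,6,7} — only 5 is left for (r3,c3).
row 3 has {1,2,4,5}; column 5 has {1,2,3,6} — only 7 is left for (r3,c5).
row 4 has {3,4,6}; column 5 has {1,2,3,6,7} — only 5 is left for (r4,c5).
row 7 has {2}; column 3 has {3,4,5,6,7} — only 1 is left for (r7,c3).
row 7 has {1,2}; column 6 has {1,2,3,4,5,7} — only 6 is left for (r7,c6).
row 2 has {3,5}; column 5 has {1,2,3,5,6,7} — only 4 is left for (r2,c5).
row 3 has {1,2,4,5,7}; column 1 has {4,6} — only 3 is left for (r3,c1).
row 3 has {1,2,3,4,5,7}; column 2 has {1,3} — only 6 is left for (r3,c2).
row 4 has {3,4,5,6}; column 3 has {1,3,4,5,6,7} — only 2 is left for (r4,c3).
row 7 has {1,2,6}; column 4 has {2,4,5,7} — only 3 is left for (r7,c4).
row 7 has {1,2,3,6}; column 7 has {2,4,5,6} — only 7 is left for (r7,c7).
row 1 has {4,6,7}; column 4 has {2,3,4,5,7} — only 1 is left for (r1,c4).
row 1 has {1,4,6,7}; column 7 has {2,4,5,6,7} — only 3 is left for (r1,c7).
row 2 has {3,4,5}; column 4 has {1,2,3,4,5,7} — only 6 is left for (r2,c4).
row 2 has {3,4,5,6}; column 7 has {2,3,4,5,6,7} — only 1 is left for (r2,c7).
row 4 has {2,3,4,5,6}; column 2 has {1,3,6} — only 7 is left for (r4,c2).
row 7 has {1,2,3,6,7}; column 1 has {3,4,6} — only 5 is left for (r7,c1).
row 7 has {1,2,3,5,6,7}; column 2 has {1,3,6,7} — only 4 is left for (r7,c2).
row 1 has {1,3,4,6,7}; column 1 has {3,4,5,6} — only 2 is left for (r1,c1).
row 1 has {1,2,3,4,6,7}; column 2 has {1,3,4,6,7} — only 5 is left for (r1,c2).
row 2 has {1,3,4,5,6}; column 1 has {2,3,4,5,6} — only 7 is left for (r2,c1).
row 2 has {1,3,4,5,6,7}; column 2 has {1,3,4,5,6,7} — only 2 is left for (r2,c2).
row 4 has {2,3,4,5,6,7}; column 1 has {2,3,4,5,6,7} — only 1 is left for (r4,c1).

2 5 7 1 6 4 3 / 7 2 3 6 4 5 1 / 3 6 5 2 7 1 4 / 1 7 2 4 5 3 6 / 4 1 6 7 3 2 5 / 6 3 4 5 1 7 2 / 5 4 1 3 2 6 7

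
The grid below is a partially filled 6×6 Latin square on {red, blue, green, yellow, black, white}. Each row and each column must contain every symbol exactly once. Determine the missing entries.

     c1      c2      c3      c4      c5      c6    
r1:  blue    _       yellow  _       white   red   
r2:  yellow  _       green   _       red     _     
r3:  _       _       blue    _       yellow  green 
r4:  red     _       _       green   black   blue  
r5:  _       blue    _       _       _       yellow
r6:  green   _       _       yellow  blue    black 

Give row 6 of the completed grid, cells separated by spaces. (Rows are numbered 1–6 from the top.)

green white red yellow blue black

row 1 has {red,blue,yellow,white}; column 4 has {green,yellow} — only black is left for (r1,c4).
row 2 has {red,green,yellow}; column 6 has {red,blue,green,yellow,black} — only white is left for (r2,c6).
row 4 has {red,blue,green,black}; column 3 has {blue,green,yellow} — only white is left for (r4,c3).
row 5 has {blue,yellow}; column 5 has {red,blue,yellow,black,white} — only green is left for (r5,c5).
row 6 has {blue,green,yellow,black}; column 3 has {blue,green,yellow,white} — only red is left for (r6,c3).
row 1 has {red,blue,yellow,black,white}; column 2 has {blue} — only green is left for (r1,c2).
row 2 has {red,green,yellow,white}; column 2 has {blue,green} — only black is left for (r2,c2).
row 2 has {red,green,yellow,black,white}; column 4 has {green,yellow,black} — only blue is left for (r2,c4).
row 4 has {red,blue,green,black,white}; column 2 has {blue,green,black} — only yellow is left for (r4,c2).
row 5 has {blue,green,yellow}; column 3 has {red,blue,green,yellow,white} — only black is left for (r5,c3).
row 6 has {red,blue,green,yellow,black}; column 2 has {blue,green,yellow,black} — only white is left for (r6,c2).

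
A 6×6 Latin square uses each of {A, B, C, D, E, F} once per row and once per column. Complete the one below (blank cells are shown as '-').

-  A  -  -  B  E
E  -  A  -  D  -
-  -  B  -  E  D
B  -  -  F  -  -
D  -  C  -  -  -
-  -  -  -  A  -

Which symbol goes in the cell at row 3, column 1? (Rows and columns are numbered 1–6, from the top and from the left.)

A

(r4,c5) = C
(r4,c6) = A
(r5,c5) = F
(r5,c6) = B
(r5,c2) = E
(r5,c4) = A
(r3,c4) = C
(r4,c2) = D
(r4,c3) = E
(r1,c4) = D
(r2,c4) = B
(r3,c2) = F
(r6,c4) = E
(r1,c3) = F
(r2,c2) = C
(r2,c6) = F
(r3,c1) = A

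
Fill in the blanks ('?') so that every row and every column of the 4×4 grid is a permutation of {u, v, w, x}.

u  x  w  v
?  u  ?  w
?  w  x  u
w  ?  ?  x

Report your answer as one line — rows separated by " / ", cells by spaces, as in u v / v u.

u x w v / x u v w / v w x u / w v u x

(r2,c3) = v
(r3,c1) = v
(r4,c2) = v
(r4,c3) = u
(r2,c1) = x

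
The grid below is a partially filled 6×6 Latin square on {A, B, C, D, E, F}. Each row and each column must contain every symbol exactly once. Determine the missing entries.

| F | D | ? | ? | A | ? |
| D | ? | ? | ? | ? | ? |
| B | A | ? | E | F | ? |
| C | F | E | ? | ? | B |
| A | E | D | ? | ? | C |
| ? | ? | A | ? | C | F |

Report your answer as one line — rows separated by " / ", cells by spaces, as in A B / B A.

At row 1, column 6: row 1 has {A,D,F}; column 6 has {B,C,F}; that leaves E.
At row 2, column 6: row 2 has {D}; column 6 has {B,C,E,F}; that leaves A.
At row 3, column 3: row 3 has {A,B,E,F}; column 3 has {A,D,E}; that leaves C.
At row 3, column 6: row 3 has {A,B,C,E,F}; column 6 has {A,B,C,E,F}; that leaves D.
At row 4, column 5: row 4 has {B,C,E,F}; column 5 has {A,C,F}; that leaves D.
At row 5, column 5: row 5 has {A,C,D,E}; column 5 has {A,C,D,F}; that leaves B.
At row 6, column 1: row 6 has {A,C,F}; column 1 has {A,B,C,D,F}; that leaves E.
At row 6, column 2: row 6 has {A,C,E,F}; column 2 has {A,D,E,F}; that leaves B.
At row 6, column 4: row 6 has {A,B,C,E,F}; column 4 has {E}; that leaves D.
At row 1, column 3: row 1 has {A,D,E,F}; column 3 has {A,C,D,E}; that leaves B.
At row 1, column 4: row 1 has {A,B,D,E,F}; column 4 has {D,E}; that leaves C.
At row 2, column 2: row 2 has {A,D}; column 2 has {A,B,D,E,F}; that leaves C.
At row 2, column 3: row 2 has {A,C,D}; column 3 has {A,B,C,D,E}; that leaves F.
At row 2, column 4: row 2 has {A,C,D,F}; column 4 has {C,D,E}; that leaves B.
At row 2, column 5: row 2 has {A,B,C,D,F}; column 5 has {A,B,C,D,F}; that leaves E.
At row 4, column 4: row 4 has {B,C,D,E,F}; column 4 has {B,C,D,E}; that leaves A.
At row 5, column 4: row 5 has {A,B,C,D,E}; column 4 has {A,B,C,D,E}; that leaves F.

F D B C A E / D C F B E A / B A C E F D / C F E A D B / A E D F B C / E B A D C F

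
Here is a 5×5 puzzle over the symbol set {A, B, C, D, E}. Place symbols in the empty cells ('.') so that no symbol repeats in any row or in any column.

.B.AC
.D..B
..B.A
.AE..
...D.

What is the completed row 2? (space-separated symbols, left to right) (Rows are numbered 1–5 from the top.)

(r1,c3) = D
(r4,c5) = D
(r5,c5) = E
(r1,c1) = E
(r5,c2) = C
(r5,c3) = A
(r2,c3) = C
(r2,c4) = E
(r3,c2) = E
(r3,c4) = C
(r4,c4) = B
(r5,c1) = B
(r2,c1) = A

A D C E B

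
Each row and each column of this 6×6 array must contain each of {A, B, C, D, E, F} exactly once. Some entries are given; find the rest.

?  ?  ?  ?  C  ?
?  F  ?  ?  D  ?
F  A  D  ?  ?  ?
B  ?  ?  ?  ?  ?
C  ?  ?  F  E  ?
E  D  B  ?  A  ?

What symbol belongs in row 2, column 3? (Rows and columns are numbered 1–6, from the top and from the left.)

row 2 has {D,F}; column 1 has {B,C,E,F} — only A is left for (r2,c1).
row 3 has {A,D,F}; column 5 has {A,C,D,E} — only B is left for (r3,c5).
row 4 has {B}; column 5 has {A,B,C,D,E} — only F is left for (r4,c5).
row 5 has {C,E,F}; column 2 has {A,D,F} — only B is left for (r5,c2).
row 5 has {B,C,E,F}; column 3 has {B,D} — only A is left for (r5,c3).
row 5 has {A,B,C,E,F}; column 6 is empty so far — only D is left for (r5,c6).
row 6 has {A,B,D,E}; column 4 has {F} — only C is left for (r6,c4).
row 6 has {A,B,C,D,E}; column 6 has {D} — only F is left for (r6,c6).
row 1 has {C}; column 1 has {A,B,C,E,F} — only D is left for (r1,c1).
row 1 has {C,D}; column 2 has {A,B,D,F} — only E is left for (r1,c2).
row 1 has {C,D,E}; column 3 has {A,B,D} — only F is left for (r1,c3).
row 3 has {A,B,D,F}; column 4 has {C,F} — only E is left for (r3,c4).
row 3 has {A,B,D,E,F}; column 6 has {D,F} — only C is left for (r3,c6).
row 4 has {B,F}; column 2 has {A,B,D,E,F} — only C is left for (r4,c2).
row 4 has {B,C,F}; column 3 has {A,B,D,F} — only E is left for (r4,c3).
row 4 has {B,C,E,F}; column 6 has {C,D,F} — only A is left for (r4,c6).
row 1 has {C,D,E,F}; column 6 has {A,C,D,F} — only B is left for (r1,c6).
row 2 has {A,D,F}; column 3 has {A,B,D,E,F} — only C is left for (r2,c3).

C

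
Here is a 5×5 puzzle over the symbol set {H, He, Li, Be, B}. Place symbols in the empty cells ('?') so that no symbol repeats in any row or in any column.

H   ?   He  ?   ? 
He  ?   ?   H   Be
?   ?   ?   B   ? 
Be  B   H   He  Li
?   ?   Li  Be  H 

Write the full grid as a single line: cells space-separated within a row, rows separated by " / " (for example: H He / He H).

H Be He Li B / He Li B H Be / Li H Be B He / Be B H He Li / B He Li Be H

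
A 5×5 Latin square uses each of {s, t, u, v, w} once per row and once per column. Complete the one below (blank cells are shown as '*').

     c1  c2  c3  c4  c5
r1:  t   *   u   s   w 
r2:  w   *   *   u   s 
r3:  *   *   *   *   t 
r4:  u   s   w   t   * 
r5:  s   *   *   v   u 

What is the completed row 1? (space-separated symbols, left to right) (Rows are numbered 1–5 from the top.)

t v u s w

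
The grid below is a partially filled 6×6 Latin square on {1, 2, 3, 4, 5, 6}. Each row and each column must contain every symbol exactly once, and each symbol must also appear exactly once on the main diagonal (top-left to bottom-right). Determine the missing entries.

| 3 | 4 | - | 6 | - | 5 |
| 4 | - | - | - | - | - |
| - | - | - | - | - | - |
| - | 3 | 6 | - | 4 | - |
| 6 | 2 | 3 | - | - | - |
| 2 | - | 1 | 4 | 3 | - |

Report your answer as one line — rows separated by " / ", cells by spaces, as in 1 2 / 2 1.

Cell (r1,c3): row 1 has {3,4,5,6}; column 3 has {1,3,6} → 2.
Cell (r1,c5): row 1 has {2,3,4,5,6}; column 5 has {3,4} → 1.
Cell (r2,c3): row 2 has {4}; column 3 has {1,2,3,6} → 5.
Cell (r3,c3): row 3 is empty so far; column 3 has {1,2,3,5,6}; the diagonal has {3} → 4.
Cell (r5,c5): row 5 has {2,3,6}; column 5 has {1,3,4}; the diagonal has {3,4} → 5.
Cell (r6,c6): row 6 has {1,2,3,4}; column 6 has {5}; the diagonal has {3,4,5} → 6.
Cell (r2,c2): row 2 has {4,5}; column 2 has {2,3,4}; the diagonal has {3,4,5,6} → 1.
Cell (r4,c4): row 4 has {3,4,6}; column 4 has {4,6}; the diagonal has {1,3,4,5,6} → 2.
Cell (r4,c6): row 4 has {2,3,4,6}; column 6 has {5,6} → 1.
Cell (r5,c4): row 5 has {2,3,5,6}; column 4 has {2,4,6} → 1.
Cell (r5,c6): row 5 has {1,2,3,5,6}; column 6 has {1,5,6} → 4.
Cell (r6,c2): row 6 has {1,2,3,4,6}; column 2 has {1,2,3,4} → 5.
Cell (r2,c4): row 2 has {1,4,5}; column 4 has {1,2,4,6} → 3.
Cell (r2,c6): row 2 has {1,3,4,5}; column 6 has {1,4,5,6} → 2.
Cell (r3,c2): row 3 has {4}; column 2 has {1,2,3,4,5} → 6.
Cell (r3,c4): row 3 has {4,6}; column 4 has {1,2,3,4,6} → 5.
Cell (r3,c5): row 3 has {4,5,6}; column 5 has {1,3,4,5} → 2.
Cell (r3,c6): row 3 has {2,4,5,6}; column 6 has {1,2,4,5,6} → 3.
Cell (r4,c1): row 4 has {1,2,3,4,6}; column 1 has {2,3,4,6} → 5.
Cell (r2,c5): row 2 has {1,2,3,4,5}; column 5 has {1,2,3,4,5} → 6.
Cell (r3,c1): row 3 has {2,3,4,5,6}; column 1 has {2,3,4,5,6} → 1.

3 4 2 6 1 5 / 4 1 5 3 6 2 / 1 6 4 5 2 3 / 5 3 6 2 4 1 / 6 2 3 1 5 4 / 2 5 1 4 3 6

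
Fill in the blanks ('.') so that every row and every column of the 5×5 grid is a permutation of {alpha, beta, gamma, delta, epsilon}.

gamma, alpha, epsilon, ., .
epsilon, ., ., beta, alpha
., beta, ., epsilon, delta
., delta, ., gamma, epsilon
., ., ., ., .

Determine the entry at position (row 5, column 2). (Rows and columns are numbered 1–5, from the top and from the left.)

row 1 has {alpha,gamma,epsilon}; column 4 has {beta,gamma,epsilon} — only delta is left for (r1,c4).
row 1 has {alpha,gamma,delta,epsilon}; column 5 has {alpha,delta,epsilon} — only beta is left for (r1,c5).
row 2 has {alpha,beta,epsilon}; column 2 has {alpha,beta,delta} — only gamma is left for (r2,c2).
row 2 has {alpha,beta,gamma,epsilon}; column 3 has {epsilon} — only delta is left for (r2,c3).
row 3 has {beta,delta,epsilon}; column 1 has {gamma,epsilon} — only alpha is left for (r3,c1).
row 3 has {alpha,beta,delta,epsilon}; column 3 has {delta,epsilon} — only gamma is left for (r3,c3).
row 4 has {gamma,delta,epsilon}; column 1 has {alpha,gamma,epsilon} — only beta is left for (r4,c1).
row 4 has {beta,gamma,delta,epsilon}; column 3 has {gamma,delta,epsilon} — only alpha is left for (r4,c3).
row 5 is empty so far; column 1 has {alpha,beta,gamma,epsilon} — only delta is left for (r5,c1).
row 5 has {delta}; column 2 has {alpha,beta,gamma,delta} — only epsilon is left for (r5,c2).

epsilon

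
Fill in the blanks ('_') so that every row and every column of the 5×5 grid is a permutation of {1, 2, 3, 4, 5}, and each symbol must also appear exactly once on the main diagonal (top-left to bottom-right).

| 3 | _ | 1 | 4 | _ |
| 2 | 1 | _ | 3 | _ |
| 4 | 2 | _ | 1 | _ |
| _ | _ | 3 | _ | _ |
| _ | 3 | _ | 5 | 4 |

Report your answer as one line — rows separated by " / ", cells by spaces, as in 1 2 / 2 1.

3 5 1 4 2 / 2 1 4 3 5 / 4 2 5 1 3 / 5 4 3 2 1 / 1 3 2 5 4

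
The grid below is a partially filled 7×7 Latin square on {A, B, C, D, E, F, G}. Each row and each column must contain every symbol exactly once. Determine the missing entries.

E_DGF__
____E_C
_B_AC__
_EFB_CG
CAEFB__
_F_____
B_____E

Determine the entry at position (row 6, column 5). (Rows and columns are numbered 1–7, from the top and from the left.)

A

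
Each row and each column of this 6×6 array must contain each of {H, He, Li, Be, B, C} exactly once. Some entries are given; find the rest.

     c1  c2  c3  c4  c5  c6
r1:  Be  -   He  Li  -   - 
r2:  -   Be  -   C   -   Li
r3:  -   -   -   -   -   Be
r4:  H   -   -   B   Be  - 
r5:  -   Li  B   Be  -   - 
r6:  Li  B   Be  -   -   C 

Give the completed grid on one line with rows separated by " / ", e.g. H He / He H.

row 2 has {Li,Be,C}; column 3 has {He,Be,B} — only H is left for (r2,c3).
row 4 has {H,Be,B}; column 6 has {Li,Be,C} — only He is left for (r4,c6).
row 5 has {Li,Be,B}; column 6 has {He,Li,Be,C} — only H is left for (r5,c6).
row 1 has {He,Li,Be}; column 6 has {H,He,Li,Be,C} — only B is left for (r1,c6).
row 4 has {H,He,Be,B}; column 2 has {Li,Be,B} — only C is left for (r4,c2).
row 4 has {H,He,Be,B,C}; column 3 has {H,He,Be,B} — only Li is left for (r4,c3).
row 1 has {He,Li,Be,B}; column 2 has {Li,Be,B,C} — only H is left for (r1,c2).
row 1 has {H,He,Li,Be,B}; column 5 has {Be} — only C is left for (r1,c5).
row 3 has {Be}; column 2 has {H,Li,Be,B,C} — only He is left for (r3,c2).
row 3 has {He,Be}; column 3 has {H,He,Li,Be,B} — only C is left for (r3,c3).
row 3 has {He,Be,C}; column 4 has {Li,Be,B,C} — only H is left for (r3,c4).
row 5 has {H,Li,Be,B}; column 5 has {Be,C} — only He is left for (r5,c5).
row 6 has {Li,Be,B,C}; column 4 has {H,Li,Be,B,C} — only He is left for (r6,c4).
row 6 has {He,Li,Be,B,C}; column 5 has {He,Be,C} — only H is left for (r6,c5).
row 2 has {H,Li,Be,C}; column 5 has {H,He,Be,C} — only B is left for (r2,c5).
row 3 has {H,He,Be,C}; column 1 has {H,Li,Be} — only B is left for (r3,c1).
row 3 has {H,He,Be,B,C}; column 5 has {H,He,Be,B,C} — only Li is left for (r3,c5).
row 5 has {H,He,Li,Be,B}; column 1 has {H,Li,Be,B} — only C is left for (r5,c1).
row 2 has {H,Li,Be,B,C}; column 1 has {H,Li,Be,B,C} — only He is left for (r2,c1).

Be H He Li C B / He Be H C B Li / B He C H Li Be / H C Li B Be He / C Li B Be He H / Li B Be He H C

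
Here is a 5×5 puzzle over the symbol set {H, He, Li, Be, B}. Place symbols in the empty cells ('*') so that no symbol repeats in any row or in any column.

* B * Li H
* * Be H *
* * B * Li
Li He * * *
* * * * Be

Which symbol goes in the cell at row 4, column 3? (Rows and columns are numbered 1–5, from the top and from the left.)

H

row 1 has {H,Li,B}; column 3 has {Be,B} — only He is left for (r1,c3).
row 2 has {H,Be}; column 2 has {He,B} — only Li is left for (r2,c2).
row 4 has {He,Li}; column 3 has {He,Be,B} — only H is left for (r4,c3).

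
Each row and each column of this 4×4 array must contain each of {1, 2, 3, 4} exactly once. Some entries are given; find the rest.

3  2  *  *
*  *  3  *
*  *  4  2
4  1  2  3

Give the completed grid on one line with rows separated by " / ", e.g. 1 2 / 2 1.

Cell (r1,c3): row 1 has {2,3}; column 3 has {2,3,4} → 1.
Cell (r1,c4): row 1 has {1,2,3}; column 4 has {2,3} → 4.
Cell (r2,c2): row 2 has {3}; column 2 has {1,2} → 4.
Cell (r2,c4): row 2 has {3,4}; column 4 has {2,3,4} → 1.
Cell (r3,c1): row 3 has {2,4}; column 1 has {3,4} → 1.
Cell (r3,c2): row 3 has {1,2,4}; column 2 has {1,2,4} → 3.
Cell (r2,c1): row 2 has {1,3,4}; column 1 has {1,3,4} → 2.

3 2 1 4 / 2 4 3 1 / 1 3 4 2 / 4 1 2 3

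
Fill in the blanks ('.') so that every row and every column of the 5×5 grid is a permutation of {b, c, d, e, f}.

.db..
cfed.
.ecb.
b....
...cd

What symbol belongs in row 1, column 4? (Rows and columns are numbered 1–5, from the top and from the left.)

e

Cell (r2,c5): row 2 has {c,d,e,f}; column 5 has {d} → b.
Cell (r3,c5): row 3 has {b,c,e}; column 5 has {b,d} → f.
Cell (r4,c2): row 4 has {b}; column 2 has {d,e,f} → c.
Cell (r4,c5): row 4 has {b,c}; column 5 has {b,d,f} → e.
Cell (r5,c2): row 5 has {c,d}; column 2 has {c,d,e,f} → b.
Cell (r5,c3): row 5 has {b,c,d}; column 3 has {b,c,e} → f.
Cell (r1,c5): row 1 has {b,d}; column 5 has {b,d,e,f} → c.
Cell (r3,c1): row 3 has {b,c,e,f}; column 1 has {b,c} → d.
Cell (r4,c3): row 4 has {b,c,e}; column 3 has {b,c,e,f} → d.
Cell (r4,c4): row 4 has {b,c,d,e}; column 4 has {b,c,d} → f.
Cell (r5,c1): row 5 has {b,c,d,f}; column 1 has {b,c,d} → e.
Cell (r1,c1): row 1 has {b,c,d}; column 1 has {b,c,d,e} → f.
Cell (r1,c4): row 1 has {b,c,d,f}; column 4 has {b,c,d,f} → e.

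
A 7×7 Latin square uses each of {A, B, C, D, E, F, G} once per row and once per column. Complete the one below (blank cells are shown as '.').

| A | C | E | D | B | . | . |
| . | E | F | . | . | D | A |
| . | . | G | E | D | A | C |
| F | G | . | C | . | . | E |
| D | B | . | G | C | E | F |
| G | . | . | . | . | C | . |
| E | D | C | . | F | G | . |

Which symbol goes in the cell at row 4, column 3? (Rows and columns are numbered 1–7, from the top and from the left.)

D

row 1 has {A,B,C,D,E}; column 6 has {A,C,D,E,G} — only F is left for (r1,c6).
row 1 has {A,B,C,D,E,F}; column 7 has {A,C,E,F} — only G is left for (r1,c7).
row 2 has {A,D,E,F}; column 4 has {C,D,E,G} — only B is left for (r2,c4).
row 2 has {A,B,D,E,F}; column 5 has {B,C,D,F} — only G is left for (r2,c5).
row 3 has {A,C,D,E,G}; column 1 has {A,D,E,F,G} — only B is left for (r3,c1).
row 3 has {A,B,C,D,E,G}; column 2 has {B,C,D,E,G} — only F is left for (r3,c2).
row 4 has {C,E,F,G}; column 5 has {B,C,D,F,G} — only A is left for (r4,c5).
row 4 has {A,C,E,F,G}; column 6 has {A,C,D,E,F,G} — only B is left for (r4,c6).
row 5 has {B,C,D,E,F,G}; column 3 has {C,E,F,G} — only A is left for (r5,c3).
row 6 has {C,G}; column 2 has {B,C,D,E,F,G} — only A is left for (r6,c2).
row 6 has {A,C,G}; column 4 has {B,C,D,E,G} — only F is left for (r6,c4).
row 6 has {A,C,F,G}; column 5 has {A,B,C,D,F,G} — only E is left for (r6,c5).
row 7 has {C,D,E,F,G}; column 4 has {B,C,D,E,F,G} — only A is left for (r7,c4).
row 7 has {A,C,D,E,F,G}; column 7 has {A,C,E,F,G} — only B is left for (r7,c7).
row 2 has {A,B,D,E,F,G}; column 1 has {A,B,D,E,F,G} — only C is left for (r2,c1).
row 4 has {A,B,C,E,F,G}; column 3 has {A,C,E,F,G} — only D is left for (r4,c3).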